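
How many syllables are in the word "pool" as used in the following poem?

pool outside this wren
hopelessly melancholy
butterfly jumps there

1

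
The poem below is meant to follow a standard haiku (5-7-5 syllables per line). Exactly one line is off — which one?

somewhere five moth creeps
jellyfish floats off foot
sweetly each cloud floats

Line 1: "somewhere five moth creeps": 2+1+1+1 = 5 ✓
Line 2: "jellyfish floats off foot": 3+1+1+1 = 6 (expected 7)
Line 3: "sweetly each cloud floats": 2+1+1+1 = 5 ✓

The second line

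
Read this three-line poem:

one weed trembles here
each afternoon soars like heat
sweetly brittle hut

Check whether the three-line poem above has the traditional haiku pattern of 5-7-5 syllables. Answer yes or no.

Yes

Line 1: "one weed trembles here": 1+1+2+1 = 5 ✓
Line 2: "each afternoon soars like heat": 1+3+1+1+1 = 7 ✓
Line 3: "sweetly brittle hut": 2+2+1 = 5 ✓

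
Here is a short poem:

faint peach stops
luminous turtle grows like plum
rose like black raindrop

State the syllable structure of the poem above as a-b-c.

Line 1: faint (1), peach (1), stops (1) → 3
Line 2: luminous (3), turtle (2), grows (1), like (1), plum (1) → 8
Line 3: rose (1), like (1), black (1), raindrop (2) → 5

3-8-5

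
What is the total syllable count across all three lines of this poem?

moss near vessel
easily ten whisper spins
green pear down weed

15

Line 1: "moss near vessel": 1+1+2 = 4
Line 2: "easily ten whisper spins": 3+1+2+1 = 7
Line 3: "green pear down weed": 1+1+1+1 = 4
Total: 4 + 7 + 4 = 15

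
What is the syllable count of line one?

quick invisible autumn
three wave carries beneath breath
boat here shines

7

Line one: "quick invisible autumn": 1+4+2 = 7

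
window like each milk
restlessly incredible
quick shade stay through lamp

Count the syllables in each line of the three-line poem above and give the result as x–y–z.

5–7–5

Line 1: window(2) + like(1) + each(1) + milk(1) = 5
Line 2: restlessly(3) + incredible(4) = 7
Line 3: quick(1) + shade(1) + stay(1) + through(1) + lamp(1) = 5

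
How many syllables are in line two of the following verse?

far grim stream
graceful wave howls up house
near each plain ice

6

Line two: "graceful wave howls up house": 2+1+1+1+1 = 6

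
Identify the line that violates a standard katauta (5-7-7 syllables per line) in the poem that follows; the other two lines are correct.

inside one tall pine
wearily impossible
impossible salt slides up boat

The third line

Line 1: inside(2) + one(1) + tall(1) + pine(1) = 5 ✓
Line 2: wearily(3) + impossible(4) = 7 ✓
Line 3: impossible(4) + salt(1) + slides(1) + up(1) + boat(1) = 8 (expected 7)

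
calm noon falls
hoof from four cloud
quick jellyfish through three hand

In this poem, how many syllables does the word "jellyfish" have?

3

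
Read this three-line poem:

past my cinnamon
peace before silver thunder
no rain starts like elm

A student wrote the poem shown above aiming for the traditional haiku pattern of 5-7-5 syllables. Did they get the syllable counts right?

Line 1: past(1) + my(1) + cinnamon(3) = 5 ✓
Line 2: peace(1) + before(2) + silver(2) + thunder(2) = 7 ✓
Line 3: no(1) + rain(1) + starts(1) + like(1) + elm(1) = 5 ✓

Yes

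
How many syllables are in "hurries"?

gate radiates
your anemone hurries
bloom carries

2

"hurries" has 2 syllables.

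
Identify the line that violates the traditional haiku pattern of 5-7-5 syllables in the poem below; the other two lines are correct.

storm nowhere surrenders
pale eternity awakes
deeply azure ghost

Line 1

Line 1: storm (1), nowhere (2), surrenders (3) → 6 (expected 5)
Line 2: pale (1), eternity (4), awakes (2) → 7 ✓
Line 3: deeply (2), azure (2), ghost (1) → 5 ✓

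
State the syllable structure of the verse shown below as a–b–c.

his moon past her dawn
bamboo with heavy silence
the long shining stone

Line 1: his (1), moon (1), past (1), her (1), dawn (1) → 5
Line 2: bamboo (2), with (1), heavy (2), silence (2) → 7
Line 3: the (1), long (1), shining (2), stone (1) → 5

5–7–5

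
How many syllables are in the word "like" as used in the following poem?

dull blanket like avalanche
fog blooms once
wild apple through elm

1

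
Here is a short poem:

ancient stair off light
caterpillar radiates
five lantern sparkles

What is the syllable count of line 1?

5

Line 1: ancient(2) + stair(1) + off(1) + light(1) = 5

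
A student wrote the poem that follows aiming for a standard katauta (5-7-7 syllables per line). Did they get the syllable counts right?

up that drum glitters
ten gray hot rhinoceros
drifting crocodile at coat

Line 1: "up that drum glitters": 1+1+1+2 = 5 ✓
Line 2: "ten gray hot rhinoceros": 1+1+1+4 = 7 ✓
Line 3: "drifting crocodile at coat": 2+3+1+1 = 7 ✓

Yes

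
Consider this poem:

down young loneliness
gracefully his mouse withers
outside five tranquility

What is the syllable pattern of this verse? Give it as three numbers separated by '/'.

Line 1: down (1), young (1), loneliness (3) → 5
Line 2: gracefully (3), his (1), mouse (1), withers (2) → 7
Line 3: outside (2), five (1), tranquility (4) → 7

5/7/7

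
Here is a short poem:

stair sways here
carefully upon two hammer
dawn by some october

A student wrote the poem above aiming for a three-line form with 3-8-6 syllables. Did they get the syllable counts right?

Line 1: stair(1) + sways(1) + here(1) = 3 ✓
Line 2: carefully(3) + upon(2) + two(1) + hammer(2) = 8 ✓
Line 3: dawn(1) + by(1) + some(1) + october(3) = 6 ✓

Yes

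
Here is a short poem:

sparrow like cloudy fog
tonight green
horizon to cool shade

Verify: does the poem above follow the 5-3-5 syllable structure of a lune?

Line 1: sparrow(2) + like(1) + cloudy(2) + fog(1) = 6 (expected 5)
Line 2: tonight(2) + green(1) = 3 ✓
Line 3: horizon(3) + to(1) + cool(1) + shade(1) = 6 (expected 5)

No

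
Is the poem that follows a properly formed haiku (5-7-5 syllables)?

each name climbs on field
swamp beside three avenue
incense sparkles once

Line 1: each(1) + name(1) + climbs(1) + on(1) + field(1) = 5 ✓
Line 2: swamp(1) + beside(2) + three(1) + avenue(3) = 7 ✓
Line 3: incense(2) + sparkles(2) + once(1) = 5 ✓

Yes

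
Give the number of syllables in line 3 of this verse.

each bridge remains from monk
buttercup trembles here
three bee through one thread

Line 3: three (1), bee (1), through (1), one (1), thread (1) → 5

5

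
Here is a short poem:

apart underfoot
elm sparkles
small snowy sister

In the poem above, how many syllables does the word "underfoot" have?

"underfoot" has 3 syllables.

3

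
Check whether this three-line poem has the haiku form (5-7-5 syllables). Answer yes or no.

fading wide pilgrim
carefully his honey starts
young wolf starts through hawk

Line 1: fading (2), wide (1), pilgrim (2) → 5 ✓
Line 2: carefully (3), his (1), honey (2), starts (1) → 7 ✓
Line 3: young (1), wolf (1), starts (1), through (1), hawk (1) → 5 ✓

Yes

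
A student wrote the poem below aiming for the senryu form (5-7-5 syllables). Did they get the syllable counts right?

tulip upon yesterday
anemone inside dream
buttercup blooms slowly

No

Line 1: tulip(2) + upon(2) + yesterday(3) = 7 (expected 5)
Line 2: anemone(4) + inside(2) + dream(1) = 7 ✓
Line 3: buttercup(3) + blooms(1) + slowly(2) = 6 (expected 5)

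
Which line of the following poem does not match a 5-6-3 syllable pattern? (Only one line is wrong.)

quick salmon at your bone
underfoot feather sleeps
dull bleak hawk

The first line

Line 1: "quick salmon at your bone": 1+2+1+1+1 = 6 (expected 5)
Line 2: "underfoot feather sleeps": 3+2+1 = 6 ✓
Line 3: "dull bleak hawk": 1+1+1 = 3 ✓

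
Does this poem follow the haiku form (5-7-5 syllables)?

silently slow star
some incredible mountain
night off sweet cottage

Line 1: silently (3), slow (1), star (1) → 5 ✓
Line 2: some (1), incredible (4), mountain (2) → 7 ✓
Line 3: night (1), off (1), sweet (1), cottage (2) → 5 ✓

Yes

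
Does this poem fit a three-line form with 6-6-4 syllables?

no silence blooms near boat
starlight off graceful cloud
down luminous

Line 1: "no silence blooms near boat": 1+2+1+1+1 = 6 ✓
Line 2: "starlight off graceful cloud": 2+1+2+1 = 6 ✓
Line 3: "down luminous": 1+3 = 4 ✓

Yes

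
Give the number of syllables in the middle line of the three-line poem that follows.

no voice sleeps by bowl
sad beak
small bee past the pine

2

The middle line: "sad beak": 1+1 = 2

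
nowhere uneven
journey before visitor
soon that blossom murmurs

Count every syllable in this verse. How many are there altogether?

18

Line 1: nowhere (2), uneven (3) → 5
Line 2: journey (2), before (2), visitor (3) → 7
Line 3: soon (1), that (1), blossom (2), murmurs (2) → 6
Total: 5 + 7 + 6 = 18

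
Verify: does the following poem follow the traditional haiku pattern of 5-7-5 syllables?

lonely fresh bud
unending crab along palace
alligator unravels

Line 1: lonely (2), fresh (1), bud (1) → 4 (expected 5)
Line 2: unending (3), crab (1), along (2), palace (2) → 8 (expected 7)
Line 3: alligator (4), unravels (3) → 7 (expected 5)

No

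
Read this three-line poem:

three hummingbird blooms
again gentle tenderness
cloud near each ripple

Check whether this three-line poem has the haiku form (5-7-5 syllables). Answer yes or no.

Yes

Line 1: "three hummingbird blooms": 1+3+1 = 5 ✓
Line 2: "again gentle tenderness": 2+2+3 = 7 ✓
Line 3: "cloud near each ripple": 1+1+1+2 = 5 ✓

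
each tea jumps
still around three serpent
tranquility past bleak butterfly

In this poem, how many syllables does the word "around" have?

2

"around" has 2 syllables.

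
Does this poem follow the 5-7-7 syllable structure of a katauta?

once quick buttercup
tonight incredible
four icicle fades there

Line 1: "once quick buttercup": 1+1+3 = 5 ✓
Line 2: "tonight incredible": 2+4 = 6 (expected 7)
Line 3: "four icicle fades there": 1+3+1+1 = 6 (expected 7)

No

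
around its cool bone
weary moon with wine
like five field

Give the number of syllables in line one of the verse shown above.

5

Line one: "around its cool bone": 2+1+1+1 = 5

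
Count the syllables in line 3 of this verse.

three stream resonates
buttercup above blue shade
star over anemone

Line 3: star (1), over (2), anemone (4) → 7

7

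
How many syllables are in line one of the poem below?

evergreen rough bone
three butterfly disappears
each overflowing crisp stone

5

Line one: "evergreen rough bone": 3+1+1 = 5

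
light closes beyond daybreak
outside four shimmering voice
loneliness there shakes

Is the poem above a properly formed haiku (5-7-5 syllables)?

Line 1: "light closes beyond daybreak": 1+2+2+2 = 7 (expected 5)
Line 2: "outside four shimmering voice": 2+1+3+1 = 7 ✓
Line 3: "loneliness there shakes": 3+1+1 = 5 ✓

No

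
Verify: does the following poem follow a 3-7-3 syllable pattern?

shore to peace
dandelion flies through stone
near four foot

Line 1: shore (1), to (1), peace (1) → 3 ✓
Line 2: dandelion (4), flies (1), through (1), stone (1) → 7 ✓
Line 3: near (1), four (1), foot (1) → 3 ✓

Yes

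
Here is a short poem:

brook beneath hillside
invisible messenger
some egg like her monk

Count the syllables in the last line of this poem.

The last line: "some egg like her monk": 1+1+1+1+1 = 5

5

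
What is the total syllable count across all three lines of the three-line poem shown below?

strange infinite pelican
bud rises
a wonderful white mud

16

Line 1: "strange infinite pelican": 1+3+3 = 7
Line 2: "bud rises": 1+2 = 3
Line 3: "a wonderful white mud": 1+3+1+1 = 6
Total: 7 + 3 + 6 = 16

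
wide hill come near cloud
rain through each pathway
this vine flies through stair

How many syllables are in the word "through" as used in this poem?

1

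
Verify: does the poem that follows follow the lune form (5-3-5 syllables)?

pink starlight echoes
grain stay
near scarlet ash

No

Line 1: "pink starlight echoes": 1+2+2 = 5 ✓
Line 2: "grain stay": 1+1 = 2 (expected 3)
Line 3: "near scarlet ash": 1+2+1 = 4 (expected 5)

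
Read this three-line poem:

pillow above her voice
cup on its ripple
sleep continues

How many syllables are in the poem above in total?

15

Line 1: "pillow above her voice": 2+2+1+1 = 6
Line 2: "cup on its ripple": 1+1+1+2 = 5
Line 3: "sleep continues": 1+3 = 4
Total: 6 + 5 + 4 = 15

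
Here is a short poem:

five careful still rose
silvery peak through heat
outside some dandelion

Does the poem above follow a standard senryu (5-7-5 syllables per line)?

No

Line 1: "five careful still rose": 1+2+1+1 = 5 ✓
Line 2: "silvery peak through heat": 3+1+1+1 = 6 (expected 7)
Line 3: "outside some dandelion": 2+1+4 = 7 (expected 5)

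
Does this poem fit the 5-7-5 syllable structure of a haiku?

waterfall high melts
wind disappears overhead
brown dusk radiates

Yes

Line 1: waterfall (3), high (1), melts (1) → 5 ✓
Line 2: wind (1), disappears (3), overhead (3) → 7 ✓
Line 3: brown (1), dusk (1), radiates (3) → 5 ✓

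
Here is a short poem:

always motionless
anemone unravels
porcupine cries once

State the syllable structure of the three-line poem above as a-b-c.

Line 1: always (2), motionless (3) → 5
Line 2: anemone (4), unravels (3) → 7
Line 3: porcupine (3), cries (1), once (1) → 5

5-7-5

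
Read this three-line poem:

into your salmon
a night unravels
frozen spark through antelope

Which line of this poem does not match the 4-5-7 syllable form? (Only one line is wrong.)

The first line

Line 1: "into your salmon": 2+1+2 = 5 (expected 4)
Line 2: "a night unravels": 1+1+3 = 5 ✓
Line 3: "frozen spark through antelope": 2+1+1+3 = 7 ✓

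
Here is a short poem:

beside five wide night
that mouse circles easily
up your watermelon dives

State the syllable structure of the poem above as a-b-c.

Line 1: beside (2), five (1), wide (1), night (1) → 5
Line 2: that (1), mouse (1), circles (2), easily (3) → 7
Line 3: up (1), your (1), watermelon (4), dives (1) → 7

5-7-7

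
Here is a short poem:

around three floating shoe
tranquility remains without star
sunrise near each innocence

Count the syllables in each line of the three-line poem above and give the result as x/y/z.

6/9/7

Line 1: around(2) + three(1) + floating(2) + shoe(1) = 6
Line 2: tranquility(4) + remains(2) + without(2) + star(1) = 9
Line 3: sunrise(2) + near(1) + each(1) + innocence(3) = 7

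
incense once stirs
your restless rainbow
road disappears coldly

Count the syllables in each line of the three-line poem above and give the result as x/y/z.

Line 1: incense (2), once (1), stirs (1) → 4
Line 2: your (1), restless (2), rainbow (2) → 5
Line 3: road (1), disappears (3), coldly (2) → 6

4/5/6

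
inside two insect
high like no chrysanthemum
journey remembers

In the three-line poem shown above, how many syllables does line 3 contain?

5

Line 3: journey(2) + remembers(3) = 5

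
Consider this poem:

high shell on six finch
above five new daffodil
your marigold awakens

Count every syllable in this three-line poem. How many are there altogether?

Line 1: "high shell on six finch": 1+1+1+1+1 = 5
Line 2: "above five new daffodil": 2+1+1+3 = 7
Line 3: "your marigold awakens": 1+3+3 = 7
Total: 5 + 7 + 7 = 19

19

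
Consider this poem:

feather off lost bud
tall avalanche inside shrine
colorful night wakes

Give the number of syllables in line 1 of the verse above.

5

Line 1: feather(2) + off(1) + lost(1) + bud(1) = 5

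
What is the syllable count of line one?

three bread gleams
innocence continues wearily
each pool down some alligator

Line one: "three bread gleams": 1+1+1 = 3

3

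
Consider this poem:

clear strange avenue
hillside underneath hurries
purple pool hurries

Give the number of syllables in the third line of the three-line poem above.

5

The third line: "purple pool hurries": 2+1+2 = 5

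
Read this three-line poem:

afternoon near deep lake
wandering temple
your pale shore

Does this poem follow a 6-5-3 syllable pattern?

Yes

Line 1: afternoon(3) + near(1) + deep(1) + lake(1) = 6 ✓
Line 2: wandering(3) + temple(2) = 5 ✓
Line 3: your(1) + pale(1) + shore(1) = 3 ✓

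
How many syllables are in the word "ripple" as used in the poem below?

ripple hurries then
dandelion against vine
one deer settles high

2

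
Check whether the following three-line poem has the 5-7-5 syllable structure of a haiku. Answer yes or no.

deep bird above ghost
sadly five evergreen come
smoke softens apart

Yes

Line 1: deep (1), bird (1), above (2), ghost (1) → 5 ✓
Line 2: sadly (2), five (1), evergreen (3), come (1) → 7 ✓
Line 3: smoke (1), softens (2), apart (2) → 5 ✓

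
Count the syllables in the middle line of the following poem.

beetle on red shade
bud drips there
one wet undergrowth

3

The middle line: bud(1) + drips(1) + there(1) = 3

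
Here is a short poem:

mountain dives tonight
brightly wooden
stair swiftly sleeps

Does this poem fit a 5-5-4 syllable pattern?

No

Line 1: mountain (2), dives (1), tonight (2) → 5 ✓
Line 2: brightly (2), wooden (2) → 4 (expected 5)
Line 3: stair (1), swiftly (2), sleeps (1) → 4 ✓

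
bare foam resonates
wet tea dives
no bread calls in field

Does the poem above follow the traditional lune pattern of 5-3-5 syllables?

Line 1: bare(1) + foam(1) + resonates(3) = 5 ✓
Line 2: wet(1) + tea(1) + dives(1) = 3 ✓
Line 3: no(1) + bread(1) + calls(1) + in(1) + field(1) = 5 ✓

Yes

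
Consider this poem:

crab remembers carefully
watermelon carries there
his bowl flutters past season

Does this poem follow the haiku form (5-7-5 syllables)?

No

Line 1: crab(1) + remembers(3) + carefully(3) = 7 (expected 5)
Line 2: watermelon(4) + carries(2) + there(1) = 7 ✓
Line 3: his(1) + bowl(1) + flutters(2) + past(1) + season(2) = 7 (expected 5)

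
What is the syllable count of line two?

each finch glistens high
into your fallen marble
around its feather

7

Line two: into(2) + your(1) + fallen(2) + marble(2) = 7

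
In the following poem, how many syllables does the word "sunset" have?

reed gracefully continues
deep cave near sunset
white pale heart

2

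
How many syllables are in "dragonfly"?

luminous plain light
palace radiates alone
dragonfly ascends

3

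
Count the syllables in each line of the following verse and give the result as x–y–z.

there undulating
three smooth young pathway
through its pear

Line 1: "there undulating": 1+4 = 5
Line 2: "three smooth young pathway": 1+1+1+2 = 5
Line 3: "through its pear": 1+1+1 = 3

5–5–3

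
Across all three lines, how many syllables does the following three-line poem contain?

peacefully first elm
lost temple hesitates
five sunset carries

16

Line 1: peacefully (3), first (1), elm (1) → 5
Line 2: lost (1), temple (2), hesitates (3) → 6
Line 3: five (1), sunset (2), carries (2) → 5
Total: 5 + 6 + 5 = 16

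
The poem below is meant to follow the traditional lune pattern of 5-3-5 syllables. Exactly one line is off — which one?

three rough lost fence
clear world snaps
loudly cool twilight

Line 1: "three rough lost fence": 1+1+1+1 = 4 (expected 5)
Line 2: "clear world snaps": 1+1+1 = 3 ✓
Line 3: "loudly cool twilight": 2+1+2 = 5 ✓

The first line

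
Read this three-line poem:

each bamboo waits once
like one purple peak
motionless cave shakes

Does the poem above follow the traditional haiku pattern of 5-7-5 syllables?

Line 1: "each bamboo waits once": 1+2+1+1 = 5 ✓
Line 2: "like one purple peak": 1+1+2+1 = 5 (expected 7)
Line 3: "motionless cave shakes": 3+1+1 = 5 ✓

No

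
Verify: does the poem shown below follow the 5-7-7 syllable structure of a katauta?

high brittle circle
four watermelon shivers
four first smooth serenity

Yes

Line 1: "high brittle circle": 1+2+2 = 5 ✓
Line 2: "four watermelon shivers": 1+4+2 = 7 ✓
Line 3: "four first smooth serenity": 1+1+1+4 = 7 ✓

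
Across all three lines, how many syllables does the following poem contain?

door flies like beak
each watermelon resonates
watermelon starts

17

Line 1: door (1), flies (1), like (1), beak (1) → 4
Line 2: each (1), watermelon (4), resonates (3) → 8
Line 3: watermelon (4), starts (1) → 5
Total: 4 + 8 + 5 = 17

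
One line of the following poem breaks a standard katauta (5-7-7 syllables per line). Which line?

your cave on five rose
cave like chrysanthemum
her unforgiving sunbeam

The second line

Line 1: your (1), cave (1), on (1), five (1), rose (1) → 5 ✓
Line 2: cave (1), like (1), chrysanthemum (4) → 6 (expected 7)
Line 3: her (1), unforgiving (4), sunbeam (2) → 7 ✓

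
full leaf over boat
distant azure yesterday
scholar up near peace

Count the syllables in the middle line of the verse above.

The middle line: distant(2) + azure(2) + yesterday(3) = 7

7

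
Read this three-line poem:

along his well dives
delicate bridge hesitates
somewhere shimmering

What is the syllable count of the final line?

5

The final line: somewhere (2), shimmering (3) → 5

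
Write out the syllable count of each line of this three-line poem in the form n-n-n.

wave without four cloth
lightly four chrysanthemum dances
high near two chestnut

5-9-5

Line 1: wave(1) + without(2) + four(1) + cloth(1) = 5
Line 2: lightly(2) + four(1) + chrysanthemum(4) + dances(2) = 9
Line 3: high(1) + near(1) + two(1) + chestnut(2) = 5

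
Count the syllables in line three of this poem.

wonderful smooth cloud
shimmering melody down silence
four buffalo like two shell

Line three: four (1), buffalo (3), like (1), two (1), shell (1) → 7

7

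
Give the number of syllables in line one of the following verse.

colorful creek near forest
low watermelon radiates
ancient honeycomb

7

Line one: colorful(3) + creek(1) + near(1) + forest(2) = 7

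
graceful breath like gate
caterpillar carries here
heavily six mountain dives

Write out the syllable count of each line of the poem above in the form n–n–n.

Line 1: "graceful breath like gate": 2+1+1+1 = 5
Line 2: "caterpillar carries here": 4+2+1 = 7
Line 3: "heavily six mountain dives": 3+1+2+1 = 7

5–7–7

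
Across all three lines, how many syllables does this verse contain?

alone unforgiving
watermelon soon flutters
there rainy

Line 1: alone (2), unforgiving (4) → 6
Line 2: watermelon (4), soon (1), flutters (2) → 7
Line 3: there (1), rainy (2) → 3
Total: 6 + 7 + 3 = 16

16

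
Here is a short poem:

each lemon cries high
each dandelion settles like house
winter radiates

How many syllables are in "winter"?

2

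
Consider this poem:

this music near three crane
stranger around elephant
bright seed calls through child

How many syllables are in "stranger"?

"stranger" has 2 syllables.

2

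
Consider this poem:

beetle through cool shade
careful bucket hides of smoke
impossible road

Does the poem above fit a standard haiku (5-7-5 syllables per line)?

Line 1: "beetle through cool shade": 2+1+1+1 = 5 ✓
Line 2: "careful bucket hides of smoke": 2+2+1+1+1 = 7 ✓
Line 3: "impossible road": 4+1 = 5 ✓

Yes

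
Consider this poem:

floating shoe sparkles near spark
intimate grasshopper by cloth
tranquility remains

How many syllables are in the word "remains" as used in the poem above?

2

"remains" has 2 syllables.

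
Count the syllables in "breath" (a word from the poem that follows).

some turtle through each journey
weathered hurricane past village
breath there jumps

1

"breath" has 1 syllable.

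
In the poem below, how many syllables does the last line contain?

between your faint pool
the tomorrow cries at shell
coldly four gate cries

5

The last line: coldly (2), four (1), gate (1), cries (1) → 5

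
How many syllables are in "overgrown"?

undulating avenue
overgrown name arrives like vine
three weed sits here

3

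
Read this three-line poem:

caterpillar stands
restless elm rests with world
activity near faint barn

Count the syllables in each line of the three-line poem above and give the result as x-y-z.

Line 1: "caterpillar stands": 4+1 = 5
Line 2: "restless elm rests with world": 2+1+1+1+1 = 6
Line 3: "activity near faint barn": 4+1+1+1 = 7

5-6-7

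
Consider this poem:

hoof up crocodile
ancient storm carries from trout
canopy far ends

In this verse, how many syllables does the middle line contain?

7

The middle line: ancient (2), storm (1), carries (2), from (1), trout (1) → 7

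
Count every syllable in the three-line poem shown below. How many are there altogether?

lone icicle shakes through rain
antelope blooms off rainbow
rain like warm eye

Line 1: "lone icicle shakes through rain": 1+3+1+1+1 = 7
Line 2: "antelope blooms off rainbow": 3+1+1+2 = 7
Line 3: "rain like warm eye": 1+1+1+1 = 4
Total: 7 + 7 + 4 = 18

18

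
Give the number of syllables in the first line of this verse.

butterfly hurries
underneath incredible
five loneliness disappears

The first line: butterfly (3), hurries (2) → 5

5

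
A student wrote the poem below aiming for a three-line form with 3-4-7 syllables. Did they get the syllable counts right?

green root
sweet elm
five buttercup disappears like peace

Line 1: green (1), root (1) → 2 (expected 3)
Line 2: sweet (1), elm (1) → 2 (expected 4)
Line 3: five (1), buttercup (3), disappears (3), like (1), peace (1) → 9 (expected 7)

No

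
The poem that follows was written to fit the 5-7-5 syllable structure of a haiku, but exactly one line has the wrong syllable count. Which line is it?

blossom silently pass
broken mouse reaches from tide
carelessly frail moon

The first line

Line 1: blossom(2) + silently(3) + pass(1) = 6 (expected 5)
Line 2: broken(2) + mouse(1) + reaches(2) + from(1) + tide(1) = 7 ✓
Line 3: carelessly(3) + frail(1) + moon(1) = 5 ✓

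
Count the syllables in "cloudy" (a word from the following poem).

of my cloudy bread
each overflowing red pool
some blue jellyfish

2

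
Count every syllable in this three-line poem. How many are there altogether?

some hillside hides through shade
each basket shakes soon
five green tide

14

Line 1: "some hillside hides through shade": 1+2+1+1+1 = 6
Line 2: "each basket shakes soon": 1+2+1+1 = 5
Line 3: "five green tide": 1+1+1 = 3
Total: 6 + 5 + 3 = 14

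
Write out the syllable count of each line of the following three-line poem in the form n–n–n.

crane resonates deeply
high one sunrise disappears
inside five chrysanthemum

6–7–7

Line 1: "crane resonates deeply": 1+3+2 = 6
Line 2: "high one sunrise disappears": 1+1+2+3 = 7
Line 3: "inside five chrysanthemum": 2+1+4 = 7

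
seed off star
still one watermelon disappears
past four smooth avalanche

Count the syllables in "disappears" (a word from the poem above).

3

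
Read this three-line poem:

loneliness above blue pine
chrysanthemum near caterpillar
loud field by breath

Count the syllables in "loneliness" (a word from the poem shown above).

"loneliness" has 3 syllables.

3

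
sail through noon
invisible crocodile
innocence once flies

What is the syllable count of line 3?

Line 3: innocence (3), once (1), flies (1) → 5

5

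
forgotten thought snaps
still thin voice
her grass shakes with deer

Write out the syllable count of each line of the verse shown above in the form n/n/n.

5/3/5

Line 1: "forgotten thought snaps": 3+1+1 = 5
Line 2: "still thin voice": 1+1+1 = 3
Line 3: "her grass shakes with deer": 1+1+1+1+1 = 5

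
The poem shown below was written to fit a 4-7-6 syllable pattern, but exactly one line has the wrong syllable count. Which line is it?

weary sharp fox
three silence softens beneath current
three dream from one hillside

Line 2

Line 1: "weary sharp fox": 2+1+1 = 4 ✓
Line 2: "three silence softens beneath current": 1+2+2+2+2 = 9 (expected 7)
Line 3: "three dream from one hillside": 1+1+1+1+2 = 6 ✓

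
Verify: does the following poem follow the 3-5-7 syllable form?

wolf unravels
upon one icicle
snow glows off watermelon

Line 1: wolf(1) + unravels(3) = 4 (expected 3)
Line 2: upon(2) + one(1) + icicle(3) = 6 (expected 5)
Line 3: snow(1) + glows(1) + off(1) + watermelon(4) = 7 ✓

No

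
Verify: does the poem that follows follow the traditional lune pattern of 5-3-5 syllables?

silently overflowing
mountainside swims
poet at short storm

Line 1: silently (3), overflowing (4) → 7 (expected 5)
Line 2: mountainside (3), swims (1) → 4 (expected 3)
Line 3: poet (2), at (1), short (1), storm (1) → 5 ✓

No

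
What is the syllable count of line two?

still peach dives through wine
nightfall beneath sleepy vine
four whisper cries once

7

Line two: "nightfall beneath sleepy vine": 2+2+2+1 = 7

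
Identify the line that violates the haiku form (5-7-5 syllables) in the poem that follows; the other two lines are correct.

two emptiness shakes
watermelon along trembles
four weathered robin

The second line

Line 1: two(1) + emptiness(3) + shakes(1) = 5 ✓
Line 2: watermelon(4) + along(2) + trembles(2) = 8 (expected 7)
Line 3: four(1) + weathered(2) + robin(2) = 5 ✓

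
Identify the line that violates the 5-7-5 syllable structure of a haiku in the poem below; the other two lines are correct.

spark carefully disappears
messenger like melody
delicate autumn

Line 1: "spark carefully disappears": 1+3+3 = 7 (expected 5)
Line 2: "messenger like melody": 3+1+3 = 7 ✓
Line 3: "delicate autumn": 3+2 = 5 ✓

The first line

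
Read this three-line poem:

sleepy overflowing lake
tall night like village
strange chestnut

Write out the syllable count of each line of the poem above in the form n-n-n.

7-5-3

Line 1: "sleepy overflowing lake": 2+4+1 = 7
Line 2: "tall night like village": 1+1+1+2 = 5
Line 3: "strange chestnut": 1+2 = 3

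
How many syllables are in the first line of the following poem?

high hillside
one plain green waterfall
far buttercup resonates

3

The first line: high (1), hillside (2) → 3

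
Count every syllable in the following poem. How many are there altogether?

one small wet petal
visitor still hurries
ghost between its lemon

Line 1: one(1) + small(1) + wet(1) + petal(2) = 5
Line 2: visitor(3) + still(1) + hurries(2) = 6
Line 3: ghost(1) + between(2) + its(1) + lemon(2) = 6
Total: 5 + 6 + 6 = 17

17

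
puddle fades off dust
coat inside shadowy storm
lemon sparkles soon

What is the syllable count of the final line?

The final line: lemon(2) + sparkles(2) + soon(1) = 5

5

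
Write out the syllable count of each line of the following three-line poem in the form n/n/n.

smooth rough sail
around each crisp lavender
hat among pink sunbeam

3/7/6

Line 1: smooth (1), rough (1), sail (1) → 3
Line 2: around (2), each (1), crisp (1), lavender (3) → 7
Line 3: hat (1), among (2), pink (1), sunbeam (2) → 6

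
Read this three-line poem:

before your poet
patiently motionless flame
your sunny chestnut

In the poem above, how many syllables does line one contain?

5

Line one: before(2) + your(1) + poet(2) = 5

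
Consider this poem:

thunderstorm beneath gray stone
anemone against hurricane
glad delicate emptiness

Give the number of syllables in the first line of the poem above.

The first line: thunderstorm(3) + beneath(2) + gray(1) + stone(1) = 7

7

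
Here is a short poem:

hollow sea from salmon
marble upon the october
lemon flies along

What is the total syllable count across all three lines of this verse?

Line 1: hollow (2), sea (1), from (1), salmon (2) → 6
Line 2: marble (2), upon (2), the (1), october (3) → 8
Line 3: lemon (2), flies (1), along (2) → 5
Total: 6 + 8 + 5 = 19

19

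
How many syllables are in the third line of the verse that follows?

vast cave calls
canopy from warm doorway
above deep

The third line: above(2) + deep(1) = 3

3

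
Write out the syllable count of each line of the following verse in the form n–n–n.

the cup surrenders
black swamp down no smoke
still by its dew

5–5–4

Line 1: the (1), cup (1), surrenders (3) → 5
Line 2: black (1), swamp (1), down (1), no (1), smoke (1) → 5
Line 3: still (1), by (1), its (1), dew (1) → 4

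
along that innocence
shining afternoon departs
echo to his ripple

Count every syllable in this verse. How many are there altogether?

Line 1: "along that innocence": 2+1+3 = 6
Line 2: "shining afternoon departs": 2+3+2 = 7
Line 3: "echo to his ripple": 2+1+1+2 = 6
Total: 6 + 7 + 6 = 19

19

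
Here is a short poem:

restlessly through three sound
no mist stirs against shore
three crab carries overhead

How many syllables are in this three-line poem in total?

Line 1: restlessly (3), through (1), three (1), sound (1) → 6
Line 2: no (1), mist (1), stirs (1), against (2), shore (1) → 6
Line 3: three (1), crab (1), carries (2), overhead (3) → 7
Total: 6 + 6 + 7 = 19

19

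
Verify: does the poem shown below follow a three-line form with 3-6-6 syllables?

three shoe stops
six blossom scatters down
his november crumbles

Yes

Line 1: "three shoe stops": 1+1+1 = 3 ✓
Line 2: "six blossom scatters down": 1+2+2+1 = 6 ✓
Line 3: "his november crumbles": 1+3+2 = 6 ✓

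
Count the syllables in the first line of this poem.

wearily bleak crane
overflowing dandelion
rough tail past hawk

The first line: wearily (3), bleak (1), crane (1) → 5

5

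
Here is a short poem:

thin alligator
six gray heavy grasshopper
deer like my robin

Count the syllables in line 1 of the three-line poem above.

Line 1: thin (1), alligator (4) → 5

5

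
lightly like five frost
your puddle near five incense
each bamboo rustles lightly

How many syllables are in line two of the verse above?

7

Line two: your(1) + puddle(2) + near(1) + five(1) + incense(2) = 7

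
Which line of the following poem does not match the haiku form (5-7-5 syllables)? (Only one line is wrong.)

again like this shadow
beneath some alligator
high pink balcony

Line 1

Line 1: "again like this shadow": 2+1+1+2 = 6 (expected 5)
Line 2: "beneath some alligator": 2+1+4 = 7 ✓
Line 3: "high pink balcony": 1+1+3 = 5 ✓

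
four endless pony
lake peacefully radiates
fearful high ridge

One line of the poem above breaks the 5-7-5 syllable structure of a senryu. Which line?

The third line

Line 1: four (1), endless (2), pony (2) → 5 ✓
Line 2: lake (1), peacefully (3), radiates (3) → 7 ✓
Line 3: fearful (2), high (1), ridge (1) → 4 (expected 5)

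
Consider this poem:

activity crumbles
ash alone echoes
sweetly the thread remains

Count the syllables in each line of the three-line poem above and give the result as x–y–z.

6–5–6

Line 1: activity (4), crumbles (2) → 6
Line 2: ash (1), alone (2), echoes (2) → 5
Line 3: sweetly (2), the (1), thread (1), remains (2) → 6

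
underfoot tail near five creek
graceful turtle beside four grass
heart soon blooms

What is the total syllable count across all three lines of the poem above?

Line 1: "underfoot tail near five creek": 3+1+1+1+1 = 7
Line 2: "graceful turtle beside four grass": 2+2+2+1+1 = 8
Line 3: "heart soon blooms": 1+1+1 = 3
Total: 7 + 8 + 3 = 18

18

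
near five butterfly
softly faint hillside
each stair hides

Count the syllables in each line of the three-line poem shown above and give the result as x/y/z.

5/5/3

Line 1: "near five butterfly": 1+1+3 = 5
Line 2: "softly faint hillside": 2+1+2 = 5
Line 3: "each stair hides": 1+1+1 = 3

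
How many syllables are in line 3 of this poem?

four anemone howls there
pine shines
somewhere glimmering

Line 3: "somewhere glimmering": 2+3 = 5

5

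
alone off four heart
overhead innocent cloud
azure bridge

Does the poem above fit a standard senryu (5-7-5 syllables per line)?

No

Line 1: "alone off four heart": 2+1+1+1 = 5 ✓
Line 2: "overhead innocent cloud": 3+3+1 = 7 ✓
Line 3: "azure bridge": 2+1 = 3 (expected 5)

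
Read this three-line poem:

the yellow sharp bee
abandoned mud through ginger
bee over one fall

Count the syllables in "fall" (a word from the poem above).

"fall" has 1 syllable.

1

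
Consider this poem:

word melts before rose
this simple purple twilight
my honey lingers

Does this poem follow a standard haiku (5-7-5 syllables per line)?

Yes

Line 1: word(1) + melts(1) + before(2) + rose(1) = 5 ✓
Line 2: this(1) + simple(2) + purple(2) + twilight(2) = 7 ✓
Line 3: my(1) + honey(2) + lingers(2) = 5 ✓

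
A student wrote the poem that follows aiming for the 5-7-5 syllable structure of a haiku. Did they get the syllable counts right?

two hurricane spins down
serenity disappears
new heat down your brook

No

Line 1: two (1), hurricane (3), spins (1), down (1) → 6 (expected 5)
Line 2: serenity (4), disappears (3) → 7 ✓
Line 3: new (1), heat (1), down (1), your (1), brook (1) → 5 ✓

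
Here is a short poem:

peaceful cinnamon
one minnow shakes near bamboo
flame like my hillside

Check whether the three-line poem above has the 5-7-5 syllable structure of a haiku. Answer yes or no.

Yes

Line 1: peaceful (2), cinnamon (3) → 5 ✓
Line 2: one (1), minnow (2), shakes (1), near (1), bamboo (2) → 7 ✓
Line 3: flame (1), like (1), my (1), hillside (2) → 5 ✓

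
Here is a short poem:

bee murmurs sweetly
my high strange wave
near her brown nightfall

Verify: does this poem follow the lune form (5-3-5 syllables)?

No

Line 1: bee (1), murmurs (2), sweetly (2) → 5 ✓
Line 2: my (1), high (1), strange (1), wave (1) → 4 (expected 3)
Line 3: near (1), her (1), brown (1), nightfall (2) → 5 ✓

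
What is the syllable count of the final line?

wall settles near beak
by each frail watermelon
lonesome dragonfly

5

The final line: "lonesome dragonfly": 2+3 = 5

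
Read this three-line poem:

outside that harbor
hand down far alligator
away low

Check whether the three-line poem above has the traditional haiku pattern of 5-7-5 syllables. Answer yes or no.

Line 1: outside (2), that (1), harbor (2) → 5 ✓
Line 2: hand (1), down (1), far (1), alligator (4) → 7 ✓
Line 3: away (2), low (1) → 3 (expected 5)

No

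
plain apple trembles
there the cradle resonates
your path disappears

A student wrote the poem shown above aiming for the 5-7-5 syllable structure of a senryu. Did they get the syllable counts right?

Yes

Line 1: plain(1) + apple(2) + trembles(2) = 5 ✓
Line 2: there(1) + the(1) + cradle(2) + resonates(3) = 7 ✓
Line 3: your(1) + path(1) + disappears(3) = 5 ✓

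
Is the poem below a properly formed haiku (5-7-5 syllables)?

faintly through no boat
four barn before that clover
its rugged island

Line 1: faintly (2), through (1), no (1), boat (1) → 5 ✓
Line 2: four (1), barn (1), before (2), that (1), clover (2) → 7 ✓
Line 3: its (1), rugged (2), island (2) → 5 ✓

Yes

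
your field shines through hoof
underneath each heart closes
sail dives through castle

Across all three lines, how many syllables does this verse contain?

Line 1: your(1) + field(1) + shines(1) + through(1) + hoof(1) = 5
Line 2: underneath(3) + each(1) + heart(1) + closes(2) = 7
Line 3: sail(1) + dives(1) + through(1) + castle(2) = 5
Total: 5 + 7 + 5 = 17

17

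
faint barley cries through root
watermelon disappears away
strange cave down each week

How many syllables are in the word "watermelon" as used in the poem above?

4

"watermelon" has 4 syllables.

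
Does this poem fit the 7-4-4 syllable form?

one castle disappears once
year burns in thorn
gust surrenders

Yes

Line 1: one (1), castle (2), disappears (3), once (1) → 7 ✓
Line 2: year (1), burns (1), in (1), thorn (1) → 4 ✓
Line 3: gust (1), surrenders (3) → 4 ✓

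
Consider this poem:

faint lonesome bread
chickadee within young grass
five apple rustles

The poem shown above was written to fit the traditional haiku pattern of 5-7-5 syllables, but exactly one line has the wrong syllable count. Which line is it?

Line 1: faint(1) + lonesome(2) + bread(1) = 4 (expected 5)
Line 2: chickadee(3) + within(2) + young(1) + grass(1) = 7 ✓
Line 3: five(1) + apple(2) + rustles(2) = 5 ✓

The first line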